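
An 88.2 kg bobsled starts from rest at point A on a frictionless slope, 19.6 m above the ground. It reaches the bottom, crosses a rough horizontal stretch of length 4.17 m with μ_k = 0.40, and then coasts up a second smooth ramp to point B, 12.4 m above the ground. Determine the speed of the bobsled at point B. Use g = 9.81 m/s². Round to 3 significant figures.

v = 10.4 m/s

Energy at A: mgh₁ = (88.2)(9.81)(19.6) = 16959 J
Friction loss: W_f = μ_k mg d = 1443 J
At B: ½mv² + mgh₂ = mgh₁ − W_f
½mv² = 16959 − 1443 − 10729 = 4786.5 J
v = √(2 × 4786.5/88.2) = 10.42 m/s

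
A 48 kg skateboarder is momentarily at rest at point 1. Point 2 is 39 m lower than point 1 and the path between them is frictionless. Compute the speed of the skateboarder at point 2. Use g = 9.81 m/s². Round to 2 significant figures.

v = 28 m/s

By conservation of mechanical energy, mgh = ½mv²
v = √(2gh) = √(2 × 9.81 × 39) = √765.18 = 27.66 m/s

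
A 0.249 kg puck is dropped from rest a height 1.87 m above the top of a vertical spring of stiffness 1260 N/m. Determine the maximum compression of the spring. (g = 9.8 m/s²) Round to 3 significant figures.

x = 0.0871 m

Take the reference level at the top of the uncompressed spring. At max compression the puck has fallen H + x and is momentarily at rest:
mg(H + x) = ½kx²
½(1260)x² − (0.249)(9.8)x − (0.249)(9.8)(1.87) = 0
630.0x² − 2.440x − 4.563 = 0
x = [2.440 + √(5.955 + 11499)]/(2 × 630.0) = 0.08707 m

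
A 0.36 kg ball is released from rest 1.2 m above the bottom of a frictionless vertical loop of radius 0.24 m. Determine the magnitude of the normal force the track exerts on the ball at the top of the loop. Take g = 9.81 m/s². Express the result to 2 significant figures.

N = 18 N

Energy from release to top (height 2r): mgh = ½mv_top² + mg(2r)
v_top² = 2g(h − 2r) = 2(9.81)(1.2 − 0.4800) = 14.126 m²/s²
At the top, both N and weight point toward the centre: N + mg = mv_top²/r
N = m(v_top²/r − g) = 0.36(14.126/0.24 − 9.81) = 17.66 N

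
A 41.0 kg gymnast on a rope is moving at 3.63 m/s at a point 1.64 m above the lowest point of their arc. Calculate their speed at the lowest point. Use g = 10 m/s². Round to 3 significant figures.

By conservation of mechanical energy, ½mv₀² + mgh = ½mv²
v² = v₀² + 2gh = (3.63)² + 2(10)(1.64) = 45.977
v = √45.977 = 6.781 m/s

v = 6.78 m/s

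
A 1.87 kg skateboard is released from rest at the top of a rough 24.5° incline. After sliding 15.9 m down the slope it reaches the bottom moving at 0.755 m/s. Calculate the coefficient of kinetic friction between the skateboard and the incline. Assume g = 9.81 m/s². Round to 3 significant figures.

μ_k = 0.454

mgh = ½mv² + μ_k (mg cosθ) L, with h = L sinθ
mgL sinθ = 120.96 J; ½mv² = 0.53297 J
W_f = 120.96 − 0.53297 = 120.4 J
μ_k = W_f/(mg cosθ · L) = 120.4/(16.69 × 15.9) = 0.4537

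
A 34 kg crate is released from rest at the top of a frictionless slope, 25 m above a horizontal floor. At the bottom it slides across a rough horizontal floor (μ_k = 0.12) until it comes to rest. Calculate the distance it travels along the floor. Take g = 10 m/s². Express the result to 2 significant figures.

Energy at the top = energy at the end + work done against friction:
At rest all PE has been dissipated by friction: mgh = μ_k m g d
d = h/μ_k = 25/0.12 = 208.3 m

d = 210 m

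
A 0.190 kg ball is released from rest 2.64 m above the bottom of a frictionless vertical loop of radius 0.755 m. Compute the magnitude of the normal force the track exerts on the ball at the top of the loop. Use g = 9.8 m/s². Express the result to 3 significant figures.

Energy from release to top (height 2r): mgh = ½mv_top² + mg(2r)
v_top² = 2g(h − 2r) = 2(9.8)(2.64 − 1.510) = 22.148 m²/s²
At the top, both N and weight point toward the centre: N + mg = mv_top²/r
N = m(v_top²/r − g) = 0.190(22.148/0.755 − 9.8) = 3.712 N

N = 3.71 N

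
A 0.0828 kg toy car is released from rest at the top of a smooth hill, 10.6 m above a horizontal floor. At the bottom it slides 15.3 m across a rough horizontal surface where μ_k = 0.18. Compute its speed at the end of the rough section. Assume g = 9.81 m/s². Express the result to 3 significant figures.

Energy at the top = energy at the end + work done against friction:
mgh = ½mv² + μ_k m g d
W_f = μ_k mg d = (0.18)(0.0828)(9.81)(15.3) = 2.237 J
½mv² = mgh − W_f = 8.6100 − 2.237 = 6.3731 J
v = √(2 × 6.3731/0.0828) = 12.41 m/s

v = 12.4 m/s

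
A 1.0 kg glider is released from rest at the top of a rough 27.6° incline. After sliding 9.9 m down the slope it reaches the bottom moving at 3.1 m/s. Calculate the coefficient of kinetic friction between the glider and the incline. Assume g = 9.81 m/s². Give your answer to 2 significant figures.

μ_k = 0.47

The energy dissipated by friction is the PE lost minus the KE gained:
mgL sinθ = 44.995 J; ½mv² = 4.8050 J
W_f = 44.995 − 4.8050 = 40.19 J
μ_k = W_f/(mg cosθ · L) = 40.19/(8.694 × 9.9) = 0.4670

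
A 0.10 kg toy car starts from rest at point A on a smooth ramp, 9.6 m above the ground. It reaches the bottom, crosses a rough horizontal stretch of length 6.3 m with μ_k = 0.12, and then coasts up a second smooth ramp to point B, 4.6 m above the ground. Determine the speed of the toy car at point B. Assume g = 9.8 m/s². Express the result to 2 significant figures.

v = 9.1 m/s

Energy at A: mgh₁ = (0.10)(9.8)(9.6) = 9.4080 J
Friction loss: W_f = μ_k mg d = 0.7409 J
At B: ½mv² + mgh₂ = mgh₁ − W_f
½mv² = 9.4080 − 0.7409 − 4.5080 = 4.1591 J
v = √(2 × 4.1591/0.10) = 9.120 m/s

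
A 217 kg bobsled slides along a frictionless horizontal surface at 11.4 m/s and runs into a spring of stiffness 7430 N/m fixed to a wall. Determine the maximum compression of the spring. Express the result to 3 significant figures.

x = 1.95 m

At max compression the bobsled is momentarily at rest: ½mv² = ½kx²
x = v√(m/k) = 11.4 × √(217/7430) = 1.948 m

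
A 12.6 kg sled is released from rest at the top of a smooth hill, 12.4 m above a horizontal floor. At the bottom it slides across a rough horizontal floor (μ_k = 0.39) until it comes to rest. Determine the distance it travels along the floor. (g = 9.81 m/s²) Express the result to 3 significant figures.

d = 31.8 m

Energy at the top = energy at the end + work done against friction:
At rest all PE has been dissipated by friction: mgh = μ_k m g d
d = h/μ_k = 12.4/0.39 = 31.79 m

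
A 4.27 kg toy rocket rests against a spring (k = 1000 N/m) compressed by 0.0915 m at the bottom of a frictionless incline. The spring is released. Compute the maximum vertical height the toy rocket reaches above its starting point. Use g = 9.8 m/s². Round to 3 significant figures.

Energy conservation from release to the highest point: ½kx² = mgh
h = kx²/(2mg) = (1000)(0.0915)²/(2 × 4.27 × 9.8) = 0.1000 m

h = 0.100 m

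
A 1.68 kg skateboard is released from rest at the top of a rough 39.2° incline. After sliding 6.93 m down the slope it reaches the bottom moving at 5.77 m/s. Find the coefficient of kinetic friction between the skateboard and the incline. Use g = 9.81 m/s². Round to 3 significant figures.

The energy dissipated by friction is the PE lost minus the KE gained:
mgL sinθ = 72.185 J; ½mv² = 27.966 J
W_f = 72.185 − 27.966 = 44.22 J
μ_k = W_f/(mg cosθ · L) = 44.22/(12.77 × 6.93) = 0.4996

μ_k = 0.500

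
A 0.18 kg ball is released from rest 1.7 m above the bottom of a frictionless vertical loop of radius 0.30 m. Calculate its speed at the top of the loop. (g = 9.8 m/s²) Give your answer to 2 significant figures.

Energy conservation: mgh = ½mv_top² + mg(2r)
v_top² = 2g(h − 2r) = 2(9.8)(1.7 − 0.6000) = 21.56
v_top = 4.643 m/s

v = 4.6 m/s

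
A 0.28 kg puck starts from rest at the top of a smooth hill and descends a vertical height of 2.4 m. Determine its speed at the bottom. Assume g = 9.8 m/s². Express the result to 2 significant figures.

v = 6.9 m/s

Mechanical energy is conserved (no friction): mgh = ½mv²
The mass cancels from both sides.
v = √(2gh) = √(2 × 9.8 × 2.4) = √47.040 = 6.859 m/s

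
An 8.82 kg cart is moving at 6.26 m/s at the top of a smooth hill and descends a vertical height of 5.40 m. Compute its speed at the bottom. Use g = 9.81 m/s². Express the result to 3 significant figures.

Equating total energy at the two states: ½mv₀² + mgh = ½mv²
v² = v₀² + 2gh = (6.26)² + 2(9.81)(5.40) = 145.14
v = √145.14 = 12.05 m/s

v = 12.0 m/s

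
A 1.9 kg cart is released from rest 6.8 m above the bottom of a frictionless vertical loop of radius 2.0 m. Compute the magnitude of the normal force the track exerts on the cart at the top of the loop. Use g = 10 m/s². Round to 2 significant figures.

N = 34 N

Energy from release to top (height 2r): mgh = ½mv_top² + mg(2r)
v_top² = 2g(h − 2r) = 2(10)(6.8 − 4.000) = 56.000 m²/s²
At the top, both N and weight point toward the centre: N + mg = mv_top²/r
N = m(v_top²/r − g) = 1.9(56.000/2.0 − 10) = 34.20 N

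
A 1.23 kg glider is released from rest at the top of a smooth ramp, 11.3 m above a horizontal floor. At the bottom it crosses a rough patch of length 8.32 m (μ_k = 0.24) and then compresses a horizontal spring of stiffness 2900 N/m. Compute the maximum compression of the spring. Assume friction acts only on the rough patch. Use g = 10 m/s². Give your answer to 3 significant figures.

x = 0.281 m

Initial energy: E₁ = mgh = (1.23)(10)(11.3) = 138.99 J
Friction removes W_f = μ_k mg d = (0.24)(1.23)(10)(8.32) = 24.56 J
Energy reaching the spring: E = 138.99 − 24.56 = 114.43 J
At max compression ½kx² = E ⇒ x = √(2E/k) = √(2 × 114.43/2900) = 0.2809 m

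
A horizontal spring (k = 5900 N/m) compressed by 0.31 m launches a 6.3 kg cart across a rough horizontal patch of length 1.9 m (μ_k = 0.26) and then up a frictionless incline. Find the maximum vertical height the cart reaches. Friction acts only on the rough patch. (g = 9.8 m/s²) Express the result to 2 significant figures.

Spring energy: E₀ = ½kx² = ½(5900)(0.31)² = 283.50 J
Friction: W_f = μ_k mg d = (0.26)(6.3)(9.8)(1.9) = 30.50 J
Energy at base of ramp: E = 283.50 − 30.50 = 253.00 J
At max height all remaining energy is PE: mgh = E ⇒ h = E/(mg) = 253.00/(6.3 × 9.8) = 4.098 m

h = 4.1 m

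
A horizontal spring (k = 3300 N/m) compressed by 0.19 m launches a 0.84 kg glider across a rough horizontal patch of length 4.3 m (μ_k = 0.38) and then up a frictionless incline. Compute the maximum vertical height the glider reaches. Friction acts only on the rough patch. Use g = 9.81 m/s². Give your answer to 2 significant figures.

Spring energy: E₀ = ½kx² = ½(3300)(0.19)² = 59.565 J
Friction: W_f = μ_k mg d = (0.38)(0.84)(9.81)(4.3) = 13.46 J
Energy at base of ramp: E = 59.565 − 13.46 = 46.100 J
At max height all remaining energy is PE: mgh = E ⇒ h = E/(mg) = 46.100/(0.84 × 9.81) = 5.594 m

h = 5.6 m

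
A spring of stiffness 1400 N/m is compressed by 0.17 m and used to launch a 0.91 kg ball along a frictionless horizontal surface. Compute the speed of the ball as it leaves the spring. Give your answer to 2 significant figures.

v = 6.7 m/s

Spring PE converts entirely to kinetic energy: ½kx² = ½mv²
v = x√(k/m) = 0.17 × √(1400/0.91) = 6.668 m/s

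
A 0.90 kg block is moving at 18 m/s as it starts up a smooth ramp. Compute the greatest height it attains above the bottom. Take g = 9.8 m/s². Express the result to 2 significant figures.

Setting KE at the bottom equal to PE gained: ½mv² = mgh
h = v²/(2g) = 18²/(2 × 9.8) = 16.53 m

h = 17 m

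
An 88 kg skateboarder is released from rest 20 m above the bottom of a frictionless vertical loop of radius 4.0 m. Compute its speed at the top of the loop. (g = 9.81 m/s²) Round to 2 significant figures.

Energy conservation: mgh = ½mv_top² + mg(2r)
v_top² = 2g(h − 2r) = 2(9.81)(20 − 8.000) = 235.4
v_top = 15.34 m/s

v = 15 m/s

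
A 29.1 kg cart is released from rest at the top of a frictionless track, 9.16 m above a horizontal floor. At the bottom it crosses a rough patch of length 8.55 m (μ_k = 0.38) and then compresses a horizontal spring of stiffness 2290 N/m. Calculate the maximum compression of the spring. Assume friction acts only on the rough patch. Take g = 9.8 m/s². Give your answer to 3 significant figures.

Initial energy: E₁ = mgh = (29.1)(9.8)(9.16) = 2612.2 J
Friction removes W_f = μ_k mg d = (0.38)(29.1)(9.8)(8.55) = 926.5 J
Energy reaching the spring: E = 2612.2 − 926.5 = 1685.7 J
At max compression ½kx² = E ⇒ x = √(2E/k) = √(2 × 1685.7/2290) = 1.213 m

x = 1.21 m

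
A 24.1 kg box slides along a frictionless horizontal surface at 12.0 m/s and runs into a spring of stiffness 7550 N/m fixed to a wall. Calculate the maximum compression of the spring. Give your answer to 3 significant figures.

x = 0.678 m

Conservation of energy between contact and max compression: ½mv² = ½kx²
x = v√(m/k) = 12.0 × √(24.1/7550) = 0.6780 m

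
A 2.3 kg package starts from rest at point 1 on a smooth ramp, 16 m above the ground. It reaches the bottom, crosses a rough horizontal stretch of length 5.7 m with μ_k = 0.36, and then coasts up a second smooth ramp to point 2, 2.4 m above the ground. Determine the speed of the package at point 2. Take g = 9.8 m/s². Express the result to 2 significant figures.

Energy at 1: mgh₁ = (2.3)(9.8)(16) = 360.64 J
Friction loss: W_f = μ_k mg d = 46.25 J
At 2: ½mv² + mgh₂ = mgh₁ − W_f
½mv² = 360.64 − 46.25 − 54.096 = 260.29 J
v = √(2 × 260.29/2.3) = 15.04 m/s

v = 15 m/s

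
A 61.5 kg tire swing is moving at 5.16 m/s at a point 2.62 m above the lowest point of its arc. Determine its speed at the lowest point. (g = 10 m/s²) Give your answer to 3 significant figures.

v = 8.89 m/s

Energy conservation between the two points: ½mv₀² + mgh = ½mv²
The mass cancels from both sides.
v² = v₀² + 2gh = (5.16)² + 2(10)(2.62) = 79.026
v = √79.026 = 8.890 m/s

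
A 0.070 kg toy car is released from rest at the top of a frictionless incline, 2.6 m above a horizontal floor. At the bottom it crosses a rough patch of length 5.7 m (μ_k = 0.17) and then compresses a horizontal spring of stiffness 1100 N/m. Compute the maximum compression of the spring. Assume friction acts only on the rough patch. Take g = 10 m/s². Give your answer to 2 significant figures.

Initial energy: E₁ = mgh = (0.070)(10)(2.6) = 1.8200 J
Friction removes W_f = μ_k mg d = (0.17)(0.070)(10)(5.7) = 0.6783 J
Energy reaching the spring: E = 1.8200 − 0.6783 = 1.1417 J
At max compression ½kx² = E ⇒ x = √(2E/k) = √(2 × 1.1417/1100) = 0.04556 m

x = 0.046 m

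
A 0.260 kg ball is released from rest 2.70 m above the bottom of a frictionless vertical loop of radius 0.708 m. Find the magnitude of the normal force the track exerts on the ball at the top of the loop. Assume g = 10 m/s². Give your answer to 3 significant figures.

N = 6.83 N

Energy from release to top (height 2r): mgh = ½mv_top² + mg(2r)
v_top² = 2g(h − 2r) = 2(10)(2.70 − 1.416) = 25.680 m²/s²
At the top, both N and weight point toward the centre: N + mg = mv_top²/r
N = m(v_top²/r − g) = 0.260(25.680/0.708 − 10) = 6.831 N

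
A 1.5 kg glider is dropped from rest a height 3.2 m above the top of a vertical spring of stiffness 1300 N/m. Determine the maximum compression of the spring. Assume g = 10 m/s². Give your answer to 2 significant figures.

x = 0.28 m

Let x be the compression. The total drop is H + x, and the glider is instantaneously at rest at max compression, so energy conservation gives:
mg(H + x) = ½kx²
½(1300)x² − (1.5)(10)x − (1.5)(10)(3.2) = 0
650.0x² − 15.00x − 48.00 = 0
x = [15.00 + √(225.0 + 124800)]/(2 × 650.0) = 0.2835 m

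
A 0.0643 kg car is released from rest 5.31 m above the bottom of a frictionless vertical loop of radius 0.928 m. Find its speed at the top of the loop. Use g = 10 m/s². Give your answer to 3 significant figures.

Energy conservation: mgh = ½mv_top² + mg(2r)
v_top² = 2g(h − 2r) = 2(10)(5.31 − 1.856) = 69.08
v_top = 8.311 m/s

v = 8.31 m/s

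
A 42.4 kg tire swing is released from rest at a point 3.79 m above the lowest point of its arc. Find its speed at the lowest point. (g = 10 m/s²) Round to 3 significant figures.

Mechanical energy is conserved (no friction): mgh = ½mv²
The mass cancels from both sides.
v = √(2gh) = √(2 × 10 × 3.79) = √75.800 = 8.706 m/s

v = 8.71 m/s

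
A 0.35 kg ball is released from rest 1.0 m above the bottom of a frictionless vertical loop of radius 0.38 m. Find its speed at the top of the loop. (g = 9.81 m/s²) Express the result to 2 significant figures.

v = 2.2 m/s

Energy conservation: mgh = ½mv_top² + mg(2r)
v_top² = 2g(h − 2r) = 2(9.81)(1.0 − 0.7600) = 4.709
v_top = 2.170 m/s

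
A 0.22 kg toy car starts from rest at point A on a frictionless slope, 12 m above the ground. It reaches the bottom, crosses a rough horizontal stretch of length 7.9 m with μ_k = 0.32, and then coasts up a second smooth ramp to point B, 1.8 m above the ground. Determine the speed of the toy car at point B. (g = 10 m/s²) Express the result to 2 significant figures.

Energy at A: mgh₁ = (0.22)(10)(12) = 26.400 J
Friction loss: W_f = μ_k mg d = 5.562 J
At B: ½mv² + mgh₂ = mgh₁ − W_f
½mv² = 26.400 − 5.562 − 3.9600 = 16.878 J
v = √(2 × 16.878/0.22) = 12.39 m/s

v = 12 m/s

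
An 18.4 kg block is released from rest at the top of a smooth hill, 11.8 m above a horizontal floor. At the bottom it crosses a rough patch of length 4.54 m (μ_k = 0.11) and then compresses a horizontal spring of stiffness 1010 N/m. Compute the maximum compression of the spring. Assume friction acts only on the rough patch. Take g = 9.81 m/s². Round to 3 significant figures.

x = 2.01 m

Initial energy: E₁ = mgh = (18.4)(9.81)(11.8) = 2129.9 J
Friction removes W_f = μ_k mg d = (0.11)(18.4)(9.81)(4.54) = 90.14 J
Energy reaching the spring: E = 2129.9 − 90.14 = 2039.8 J
At max compression ½kx² = E ⇒ x = √(2E/k) = √(2 × 2039.8/1010) = 2.010 m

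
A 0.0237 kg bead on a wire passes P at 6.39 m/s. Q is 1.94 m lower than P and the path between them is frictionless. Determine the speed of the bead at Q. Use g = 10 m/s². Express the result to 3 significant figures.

v = 8.92 m/s

By conservation of mechanical energy, ½mv₀² + mgh = ½mv²
v² = v₀² + 2gh = (6.39)² + 2(10)(1.94) = 79.632
v = √79.632 = 8.924 m/s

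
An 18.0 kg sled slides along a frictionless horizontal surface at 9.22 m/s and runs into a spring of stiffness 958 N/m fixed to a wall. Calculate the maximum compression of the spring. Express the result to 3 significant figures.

All KE is stored as spring PE at maximum compression: ½mv² = ½kx²
x = v√(m/k) = 9.22 × √(18.0/958) = 1.264 m

x = 1.26 m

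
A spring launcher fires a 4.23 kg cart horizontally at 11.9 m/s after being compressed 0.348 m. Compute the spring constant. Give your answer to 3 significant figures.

k = 4950 N/m

Energy stored in the spring equals the launch KE: ½kx² = ½mv²
k = mv²/x² = (4.23)(11.9)²/(0.348)² = 4946 N/m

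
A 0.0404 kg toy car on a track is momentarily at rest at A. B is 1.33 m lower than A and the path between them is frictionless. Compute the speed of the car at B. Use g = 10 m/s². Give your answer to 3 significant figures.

v = 5.16 m/s

Mechanical energy is conserved (no friction): mgh = ½mv²
v = √(2gh) = √(2 × 10 × 1.33) = √26.600 = 5.158 m/s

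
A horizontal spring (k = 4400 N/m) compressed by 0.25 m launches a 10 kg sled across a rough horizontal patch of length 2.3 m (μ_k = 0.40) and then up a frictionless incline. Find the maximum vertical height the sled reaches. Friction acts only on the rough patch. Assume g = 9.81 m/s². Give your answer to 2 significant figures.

Spring energy: E₀ = ½kx² = ½(4400)(0.25)² = 137.50 J
Friction: W_f = μ_k mg d = (0.40)(10)(9.81)(2.3) = 90.25 J
Energy at base of ramp: E = 137.50 − 90.25 = 47.248 J
At max height all remaining energy is PE: mgh = E ⇒ h = E/(mg) = 47.248/(10 × 9.81) = 0.4816 m

h = 0.48 m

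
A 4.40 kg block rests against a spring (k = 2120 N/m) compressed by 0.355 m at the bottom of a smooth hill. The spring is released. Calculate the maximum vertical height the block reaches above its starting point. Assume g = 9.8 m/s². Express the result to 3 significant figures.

h = 3.10 m

At maximum height the block is at rest, so ½kx² = mgh
h = kx²/(2mg) = (2120)(0.355)²/(2 × 4.40 × 9.8) = 3.098 m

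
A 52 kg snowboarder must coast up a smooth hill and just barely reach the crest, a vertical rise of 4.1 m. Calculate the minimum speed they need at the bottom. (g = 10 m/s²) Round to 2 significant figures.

v = 9.1 m/s

At the top they are momentarily at rest, so all KE converts to PE: ½mv² = mgh
v = √(2gh) = √(2 × 10 × 4.1) = 9.055 m/s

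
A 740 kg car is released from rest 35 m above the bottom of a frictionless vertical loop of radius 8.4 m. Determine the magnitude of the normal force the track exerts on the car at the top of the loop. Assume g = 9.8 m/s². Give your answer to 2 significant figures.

Energy from release to top (height 2r): mgh = ½mv_top² + mg(2r)
v_top² = 2g(h − 2r) = 2(9.8)(35 − 16.80) = 356.72 m²/s²
At the top, both N and weight point toward the centre: N + mg = mv_top²/r
N = m(v_top²/r − g) = 740(356.72/8.4 − 9.8) = 24173 N

N = 24000 N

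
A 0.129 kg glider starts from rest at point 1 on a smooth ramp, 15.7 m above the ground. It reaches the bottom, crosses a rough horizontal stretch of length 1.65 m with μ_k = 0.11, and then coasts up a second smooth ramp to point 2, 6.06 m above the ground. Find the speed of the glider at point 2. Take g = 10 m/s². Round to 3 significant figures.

v = 13.8 m/s

Energy at 1: mgh₁ = (0.129)(10)(15.7) = 20.253 J
Friction loss: W_f = μ_k mg d = 0.2341 J
At 2: ½mv² + mgh₂ = mgh₁ − W_f
½mv² = 20.253 − 0.2341 − 7.8174 = 12.201 J
v = √(2 × 12.201/0.129) = 13.75 m/s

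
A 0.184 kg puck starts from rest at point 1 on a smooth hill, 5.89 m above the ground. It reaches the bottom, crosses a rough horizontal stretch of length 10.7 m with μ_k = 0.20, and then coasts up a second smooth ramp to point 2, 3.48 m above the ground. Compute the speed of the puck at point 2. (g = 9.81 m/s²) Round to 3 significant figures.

v = 2.30 m/s

Energy at 1: mgh₁ = (0.184)(9.81)(5.89) = 10.632 J
Friction loss: W_f = μ_k mg d = 3.863 J
At 2: ½mv² + mgh₂ = mgh₁ − W_f
½mv² = 10.632 − 3.863 − 6.2815 = 0.48736 J
v = √(2 × 0.48736/0.184) = 2.302 m/s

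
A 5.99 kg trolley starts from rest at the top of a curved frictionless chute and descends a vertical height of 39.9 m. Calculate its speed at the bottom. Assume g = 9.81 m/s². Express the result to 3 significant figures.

By conservation of mechanical energy, mgh = ½mv²
v = √(2gh) = √(2 × 9.81 × 39.9) = √782.84 = 27.98 m/s

v = 28.0 m/s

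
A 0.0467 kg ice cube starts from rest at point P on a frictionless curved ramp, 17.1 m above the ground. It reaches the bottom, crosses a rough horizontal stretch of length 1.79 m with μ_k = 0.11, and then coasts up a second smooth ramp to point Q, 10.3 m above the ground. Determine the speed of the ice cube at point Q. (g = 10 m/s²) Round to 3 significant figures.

Energy at P: mgh₁ = (0.0467)(10)(17.1) = 7.9857 J
Friction loss: W_f = μ_k mg d = 0.09195 J
At Q: ½mv² + mgh₂ = mgh₁ − W_f
½mv² = 7.9857 − 0.09195 − 4.8101 = 3.0836 J
v = √(2 × 3.0836/0.0467) = 11.49 m/s

v = 11.5 m/s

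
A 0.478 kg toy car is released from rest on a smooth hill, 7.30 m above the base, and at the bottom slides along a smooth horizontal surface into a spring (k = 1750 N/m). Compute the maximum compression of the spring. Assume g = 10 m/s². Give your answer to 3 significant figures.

At max compression the car is momentarily at rest: mgh = ½kx²
x = √(2mgh/k) = √(2 × 0.478 × 10 × 7.30 / 1750) = 0.1997 m

x = 0.200 m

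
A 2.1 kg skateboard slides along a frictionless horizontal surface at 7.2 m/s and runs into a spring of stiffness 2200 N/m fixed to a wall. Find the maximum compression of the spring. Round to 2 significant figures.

x = 0.22 m

All KE is stored as spring PE at maximum compression: ½mv² = ½kx²
x = v√(m/k) = 7.2 × √(2.1/2200) = 0.2224 m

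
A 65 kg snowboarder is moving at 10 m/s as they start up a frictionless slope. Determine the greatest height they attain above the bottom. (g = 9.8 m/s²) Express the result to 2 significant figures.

Setting KE at the bottom equal to PE gained: ½mv² = mgh
h = v²/(2g) = 10²/(2 × 9.8) = 5.102 m

h = 5.1 m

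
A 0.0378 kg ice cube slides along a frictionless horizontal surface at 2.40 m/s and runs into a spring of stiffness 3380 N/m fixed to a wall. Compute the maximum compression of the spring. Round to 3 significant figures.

x = 0.00803 m

Conservation of energy between contact and max compression: ½mv² = ½kx²
x = v√(m/k) = 2.40 × √(0.0378/3380) = 0.008026 m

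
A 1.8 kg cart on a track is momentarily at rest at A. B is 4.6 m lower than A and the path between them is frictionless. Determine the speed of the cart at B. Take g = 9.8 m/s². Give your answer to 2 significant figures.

Energy conservation between the two points: mgh = ½mv²
v = √(2gh) = √(2 × 9.8 × 4.6) = √90.160 = 9.495 m/s

v = 9.5 m/s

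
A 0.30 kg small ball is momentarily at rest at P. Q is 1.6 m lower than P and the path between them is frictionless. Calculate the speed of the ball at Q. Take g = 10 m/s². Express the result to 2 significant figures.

v = 5.7 m/s

By conservation of mechanical energy, mgh = ½mv²
v = √(2gh) = √(2 × 10 × 1.6) = √32.000 = 5.657 m/s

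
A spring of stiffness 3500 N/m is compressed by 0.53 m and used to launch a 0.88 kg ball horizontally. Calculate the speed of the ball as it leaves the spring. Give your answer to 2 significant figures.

v = 33 m/s

Spring PE converts entirely to kinetic energy: ½kx² = ½mv²
v = x√(k/m) = 0.53 × √(3500/0.88) = 33.42 m/s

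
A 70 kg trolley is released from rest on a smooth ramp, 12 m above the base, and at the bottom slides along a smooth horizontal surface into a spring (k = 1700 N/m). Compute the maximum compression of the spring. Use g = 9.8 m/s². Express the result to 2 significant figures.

At max compression the trolley is momentarily at rest: mgh = ½kx²
x = √(2mgh/k) = √(2 × 70 × 9.8 × 12 / 1700) = 3.112 m

x = 3.1 m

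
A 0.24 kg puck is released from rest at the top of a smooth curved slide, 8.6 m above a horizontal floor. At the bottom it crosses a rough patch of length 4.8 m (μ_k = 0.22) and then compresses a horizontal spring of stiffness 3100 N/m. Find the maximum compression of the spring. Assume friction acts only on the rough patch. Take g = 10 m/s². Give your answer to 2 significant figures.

Initial energy: E₁ = mgh = (0.24)(10)(8.6) = 20.640 J
Friction removes W_f = μ_k mg d = (0.22)(0.24)(10)(4.8) = 2.534 J
Energy reaching the spring: E = 20.640 − 2.534 = 18.106 J
At max compression ½kx² = E ⇒ x = √(2E/k) = √(2 × 18.106/3100) = 0.1081 m

x = 0.11 m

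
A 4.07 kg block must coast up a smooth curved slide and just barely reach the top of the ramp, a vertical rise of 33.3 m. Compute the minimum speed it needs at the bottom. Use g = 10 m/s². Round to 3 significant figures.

At the top it is momentarily at rest, so all KE converts to PE: ½mv² = mgh
v = √(2gh) = √(2 × 10 × 33.3) = 25.81 m/s

v = 25.8 m/s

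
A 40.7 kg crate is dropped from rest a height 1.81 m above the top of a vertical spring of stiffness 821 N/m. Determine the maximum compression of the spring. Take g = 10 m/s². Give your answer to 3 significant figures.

x = 1.92 m

Let x be the compression. The total drop is H + x, and the crate is instantaneously at rest at max compression, so energy conservation gives:
mg(H + x) = ½kx²
½(821)x² − (40.7)(10)x − (40.7)(10)(1.81) = 0
410.5x² − 407.0x − 736.7 = 0
x = [407.0 + √(165649 + 1.2096e+06)]/(2 × 410.5) = 1.924 m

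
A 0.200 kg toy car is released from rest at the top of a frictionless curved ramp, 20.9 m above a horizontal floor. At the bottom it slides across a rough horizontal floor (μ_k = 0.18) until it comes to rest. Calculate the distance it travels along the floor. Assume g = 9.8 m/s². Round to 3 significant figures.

d = 116 m

Energy bookkeeping (friction removes W_f = μ_k N d):
At rest all PE has been dissipated by friction: mgh = μ_k m g d
d = h/μ_k = 20.9/0.18 = 116.1 m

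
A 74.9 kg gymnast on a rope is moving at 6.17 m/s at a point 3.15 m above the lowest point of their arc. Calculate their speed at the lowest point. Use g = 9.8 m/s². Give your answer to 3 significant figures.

Energy conservation between the two points: ½mv₀² + mgh = ½mv²
The mass cancels from both sides.
v² = v₀² + 2gh = (6.17)² + 2(9.8)(3.15) = 99.809
v = √99.809 = 9.990 m/s

v = 9.99 m/s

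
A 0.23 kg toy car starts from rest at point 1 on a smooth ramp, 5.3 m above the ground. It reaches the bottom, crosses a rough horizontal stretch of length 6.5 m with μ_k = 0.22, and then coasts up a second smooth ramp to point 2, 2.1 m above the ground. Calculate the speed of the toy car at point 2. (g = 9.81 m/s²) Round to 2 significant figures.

Energy at 1: mgh₁ = (0.23)(9.81)(5.3) = 11.958 J
Friction loss: W_f = μ_k mg d = 3.227 J
At 2: ½mv² + mgh₂ = mgh₁ − W_f
½mv² = 11.958 − 3.227 − 4.7382 = 3.9937 J
v = √(2 × 3.9937/0.23) = 5.893 m/s

v = 5.9 m/s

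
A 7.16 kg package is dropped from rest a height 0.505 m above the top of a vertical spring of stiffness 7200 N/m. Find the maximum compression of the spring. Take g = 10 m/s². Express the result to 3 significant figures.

x = 0.111 m

Let x be the compression. The total drop is H + x, and the package is instantaneously at rest at max compression, so energy conservation gives:
mg(H + x) = ½kx²
½(7200)x² − (7.16)(10)x − (7.16)(10)(0.505) = 0
3600x² − 71.60x − 36.16 = 0
x = [71.60 + √(5127 + 520675)]/(2 × 3600) = 0.1107 m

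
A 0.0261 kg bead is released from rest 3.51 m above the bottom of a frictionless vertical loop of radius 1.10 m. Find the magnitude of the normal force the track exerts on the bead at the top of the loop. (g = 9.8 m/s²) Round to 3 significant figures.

N = 0.353 N

Energy from release to top (height 2r): mgh = ½mv_top² + mg(2r)
v_top² = 2g(h − 2r) = 2(9.8)(3.51 − 2.200) = 25.676 m²/s²
At the top, both N and weight point toward the centre: N + mg = mv_top²/r
N = m(v_top²/r − g) = 0.0261(25.676/1.10 − 9.8) = 0.3534 N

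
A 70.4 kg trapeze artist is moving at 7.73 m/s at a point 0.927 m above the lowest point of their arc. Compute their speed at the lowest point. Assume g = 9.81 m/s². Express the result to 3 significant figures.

v = 8.83 m/s

Energy conservation between the two points: ½mv₀² + mgh = ½mv²
v² = v₀² + 2gh = (7.73)² + 2(9.81)(0.927) = 77.941
v = √77.941 = 8.828 m/s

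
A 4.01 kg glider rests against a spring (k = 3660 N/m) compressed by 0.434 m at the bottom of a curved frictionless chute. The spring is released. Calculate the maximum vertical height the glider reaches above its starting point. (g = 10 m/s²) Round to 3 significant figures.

h = 8.60 m

At maximum height the glider is at rest, so ½kx² = mgh
h = kx²/(2mg) = (3660)(0.434)²/(2 × 4.01 × 10) = 8.596 m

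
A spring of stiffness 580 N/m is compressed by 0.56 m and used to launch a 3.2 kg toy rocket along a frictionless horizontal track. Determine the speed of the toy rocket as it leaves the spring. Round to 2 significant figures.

v = 7.5 m/s

The toy rocket leaves the spring when the spring is at natural length, so ½kx² = ½mv²
v = x√(k/m) = 0.56 × √(580/3.2) = 7.539 m/s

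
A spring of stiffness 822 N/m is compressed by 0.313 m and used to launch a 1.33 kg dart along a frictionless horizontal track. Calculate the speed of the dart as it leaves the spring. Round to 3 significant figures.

v = 7.78 m/s

Conservation of energy: ½kx² = ½mv²
v = x√(k/m) = 0.313 × √(822/1.33) = 7.781 m/s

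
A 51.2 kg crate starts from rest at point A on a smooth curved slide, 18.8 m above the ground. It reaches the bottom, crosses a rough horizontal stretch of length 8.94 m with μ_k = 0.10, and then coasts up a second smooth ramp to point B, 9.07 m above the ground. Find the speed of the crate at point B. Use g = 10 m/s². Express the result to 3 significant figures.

Energy at A: mgh₁ = (51.2)(10)(18.8) = 9625.6 J
Friction loss: W_f = μ_k mg d = 457.7 J
At B: ½mv² + mgh₂ = mgh₁ − W_f
½mv² = 9625.6 − 457.7 − 4643.8 = 4524.0 J
v = √(2 × 4524.0/51.2) = 13.29 m/s

v = 13.3 m/s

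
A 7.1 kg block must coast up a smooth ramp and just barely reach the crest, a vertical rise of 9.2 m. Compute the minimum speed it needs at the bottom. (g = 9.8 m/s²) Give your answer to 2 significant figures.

v = 13 m/s

At the top it is momentarily at rest, so all KE converts to PE: ½mv² = mgh
v = √(2gh) = √(2 × 9.8 × 9.2) = 13.43 m/s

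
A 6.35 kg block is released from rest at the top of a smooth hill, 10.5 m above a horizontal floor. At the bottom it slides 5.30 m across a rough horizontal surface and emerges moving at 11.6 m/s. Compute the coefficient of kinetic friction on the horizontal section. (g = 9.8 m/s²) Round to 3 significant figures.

Applying the work–energy principle:
mgh = ½mv² + μ_k m g d
mgh = 653.42 J; ½mv² = 427.23 J
W_f = 653.42 − 427.23 = 226.2 J
μ_k = W_f/(mg·d) = 226.2/(62.23 × 5.30) = 0.6858

μ_k = 0.686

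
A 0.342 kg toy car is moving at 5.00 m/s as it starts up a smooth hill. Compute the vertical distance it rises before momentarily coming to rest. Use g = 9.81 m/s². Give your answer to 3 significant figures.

By energy conservation, ½mv² = mgh
h = v²/(2g) = 5.00²/(2 × 9.81) = 1.274 m

h = 1.27 m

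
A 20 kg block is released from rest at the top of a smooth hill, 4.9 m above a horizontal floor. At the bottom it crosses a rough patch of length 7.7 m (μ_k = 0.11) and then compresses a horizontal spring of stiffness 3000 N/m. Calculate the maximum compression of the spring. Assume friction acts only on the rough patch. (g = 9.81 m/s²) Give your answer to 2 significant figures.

Initial energy: E₁ = mgh = (20)(9.81)(4.9) = 961.38 J
Friction removes W_f = μ_k mg d = (0.11)(20)(9.81)(7.7) = 166.2 J
Energy reaching the spring: E = 961.38 − 166.2 = 795.20 J
At max compression ½kx² = E ⇒ x = √(2E/k) = √(2 × 795.20/3000) = 0.7281 m

x = 0.73 m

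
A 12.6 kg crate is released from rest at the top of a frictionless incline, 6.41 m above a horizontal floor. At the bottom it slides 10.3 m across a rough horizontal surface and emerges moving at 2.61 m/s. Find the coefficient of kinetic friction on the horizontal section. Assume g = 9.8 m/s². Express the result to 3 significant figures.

Energy bookkeeping (friction removes W_f = μ_k N d):
mgh = ½mv² + μ_k m g d
mgh = 791.51 J; ½mv² = 42.916 J
W_f = 791.51 − 42.916 = 748.6 J
μ_k = W_f/(mg·d) = 748.6/(123.5 × 10.3) = 0.5886

μ_k = 0.589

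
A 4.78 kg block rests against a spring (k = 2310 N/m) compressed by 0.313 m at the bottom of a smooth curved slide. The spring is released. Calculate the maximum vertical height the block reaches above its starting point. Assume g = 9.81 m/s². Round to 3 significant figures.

At maximum height the block is at rest, so ½kx² = mgh
h = kx²/(2mg) = (2310)(0.313)²/(2 × 4.78 × 9.81) = 2.413 m

h = 2.41 m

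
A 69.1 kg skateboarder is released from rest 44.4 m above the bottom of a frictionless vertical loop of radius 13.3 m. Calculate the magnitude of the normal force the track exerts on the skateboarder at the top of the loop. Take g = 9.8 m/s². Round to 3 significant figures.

N = 1140 N

Energy from release to top (height 2r): mgh = ½mv_top² + mg(2r)
v_top² = 2g(h − 2r) = 2(9.8)(44.4 − 26.60) = 348.88 m²/s²
At the top, both N and weight point toward the centre: N + mg = mv_top²/r
N = m(v_top²/r − g) = 69.1(348.88/13.3 − 9.8) = 1135 N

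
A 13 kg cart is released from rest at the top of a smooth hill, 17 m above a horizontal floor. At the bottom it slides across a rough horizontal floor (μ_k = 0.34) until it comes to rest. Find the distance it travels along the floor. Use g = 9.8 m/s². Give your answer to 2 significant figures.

d = 50 m

Energy bookkeeping (friction removes W_f = μ_k N d):
At rest all PE has been dissipated by friction: mgh = μ_k m g d
d = h/μ_k = 17/0.34 = 50.00 m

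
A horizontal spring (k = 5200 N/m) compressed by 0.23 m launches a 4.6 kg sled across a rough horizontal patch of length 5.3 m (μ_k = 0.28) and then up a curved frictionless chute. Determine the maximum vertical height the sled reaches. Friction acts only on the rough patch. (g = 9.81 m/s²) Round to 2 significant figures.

h = 1.6 m

Spring energy: E₀ = ½kx² = ½(5200)(0.23)² = 137.54 J
Friction: W_f = μ_k mg d = (0.28)(4.6)(9.81)(5.3) = 66.97 J
Energy at base of ramp: E = 137.54 − 66.97 = 70.573 J
At max height all remaining energy is PE: mgh = E ⇒ h = E/(mg) = 70.573/(4.6 × 9.81) = 1.564 m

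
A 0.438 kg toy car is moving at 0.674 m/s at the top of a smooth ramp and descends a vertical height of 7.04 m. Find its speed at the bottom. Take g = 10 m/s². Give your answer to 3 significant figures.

Equating total energy at the two states: ½mv₀² + mgh = ½mv²
The mass cancels from both sides.
v² = v₀² + 2gh = (0.674)² + 2(10)(7.04) = 141.25
v = √141.25 = 11.89 m/s

v = 11.9 m/s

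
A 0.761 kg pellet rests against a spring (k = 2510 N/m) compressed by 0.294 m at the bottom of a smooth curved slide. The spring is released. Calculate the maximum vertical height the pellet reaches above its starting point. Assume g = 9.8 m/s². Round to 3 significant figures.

h = 14.5 m

Energy conservation from release to the highest point: ½kx² = mgh
h = kx²/(2mg) = (2510)(0.294)²/(2 × 0.761 × 9.8) = 14.55 m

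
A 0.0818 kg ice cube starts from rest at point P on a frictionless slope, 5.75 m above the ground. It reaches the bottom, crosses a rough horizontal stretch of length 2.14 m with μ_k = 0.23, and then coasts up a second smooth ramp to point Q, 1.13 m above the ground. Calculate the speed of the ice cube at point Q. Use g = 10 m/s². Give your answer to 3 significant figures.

Energy at P: mgh₁ = (0.0818)(10)(5.75) = 4.7035 J
Friction loss: W_f = μ_k mg d = 0.4026 J
At Q: ½mv² + mgh₂ = mgh₁ − W_f
½mv² = 4.7035 − 0.4026 − 0.92434 = 3.3765 J
v = √(2 × 3.3765/0.0818) = 9.086 m/s

v = 9.09 m/s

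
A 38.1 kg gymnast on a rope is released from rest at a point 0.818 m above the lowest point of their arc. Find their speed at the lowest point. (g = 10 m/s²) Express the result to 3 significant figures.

v = 4.04 m/s

Energy conservation between the two points: mgh = ½mv²
v = √(2gh) = √(2 × 10 × 0.818) = √16.360 = 4.045 m/s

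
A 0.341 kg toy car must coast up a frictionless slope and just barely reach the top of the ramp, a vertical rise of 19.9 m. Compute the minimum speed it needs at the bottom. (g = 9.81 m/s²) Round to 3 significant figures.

At the top it is momentarily at rest, so all KE converts to PE: ½mv² = mgh
v = √(2gh) = √(2 × 9.81 × 19.9) = 19.76 m/s

v = 19.8 m/s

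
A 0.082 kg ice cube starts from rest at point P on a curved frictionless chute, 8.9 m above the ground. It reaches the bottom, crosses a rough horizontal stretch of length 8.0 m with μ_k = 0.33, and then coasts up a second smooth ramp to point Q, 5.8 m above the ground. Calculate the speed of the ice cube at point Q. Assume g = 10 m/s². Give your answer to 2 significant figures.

v = 3.0 m/s

Energy at P: mgh₁ = (0.082)(10)(8.9) = 7.2980 J
Friction loss: W_f = μ_k mg d = 2.165 J
At Q: ½mv² + mgh₂ = mgh₁ − W_f
½mv² = 7.2980 − 2.165 − 4.7560 = 0.37720 J
v = √(2 × 0.37720/0.082) = 3.033 m/s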